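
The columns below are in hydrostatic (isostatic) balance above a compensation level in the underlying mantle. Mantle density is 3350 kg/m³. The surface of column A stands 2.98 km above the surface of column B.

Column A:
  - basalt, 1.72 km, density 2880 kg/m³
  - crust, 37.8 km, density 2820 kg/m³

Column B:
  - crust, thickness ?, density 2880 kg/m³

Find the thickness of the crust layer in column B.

23.1 km

Take the compensation level at the base of the deeper column (depth z_c below the surface of column A) and equate Σ ρ_i t_i down to z_c; mantle fills any gap and the z_c terms cancel.
Column A: 1.72×2880 + 37.8×2820 + (z_c − 39.52)×3350
Column B: 2.98×0 + x×2880 + (z_c − 2.98 − 0 − x)×3350
The z_c×3350 term appears on both sides and cancels. Collect the known terms of each column as K = Σ(ρt)_known − 3350 × (depth of known layers): K_A = 111549.6 − 3350×39.52 = −20842.4; K_B = 0 − 3350×(2.98 + 0) = −9983.
Balance: K_A = K_B − x×(3350 − 2880), so x = (K_B − K_A)/(3350 − 2880) = 10859.4/470 = 23.1 km.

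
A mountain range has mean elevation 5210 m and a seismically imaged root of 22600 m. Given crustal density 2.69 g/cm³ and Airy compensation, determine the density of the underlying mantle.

Airy balance: ρ_c h = (ρ_m − ρ_c) r → ρ_m = ρ_c (1 + h/r).
ρ_m = 2.69 × (1 + 5210 m/22600 m) = 3.31 g/cm³.

3.31 g/cm³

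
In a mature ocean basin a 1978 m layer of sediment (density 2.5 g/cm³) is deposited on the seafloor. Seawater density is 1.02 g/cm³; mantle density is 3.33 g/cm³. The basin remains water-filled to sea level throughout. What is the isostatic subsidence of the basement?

Submarine loading: the sediment displaces seawater, and the subsidence is in turn flooded, so s (ρ_m − ρ_w) = t (ρ_sed − ρ_w).
s = 1978 m × (2.5 − 1.02) / (3.33 − 1.02) = 1270 m.

1270 m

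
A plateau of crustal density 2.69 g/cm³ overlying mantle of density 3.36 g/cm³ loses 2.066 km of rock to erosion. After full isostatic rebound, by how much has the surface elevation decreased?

Rebound u = e ρ_c/ρ_m = 2.066 km × 2.69/3.36 = 1.654 km.
Net surface drop = e − u = 2.066 km − 1.654 km = e (ρ_m − ρ_c)/ρ_m = 0.412 km.

0.412 km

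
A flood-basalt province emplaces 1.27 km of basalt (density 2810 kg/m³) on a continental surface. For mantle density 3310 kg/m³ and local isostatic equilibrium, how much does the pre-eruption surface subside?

Subaerial loading: s = t ρ_load / ρ_m.
s = 1.27 km × 2810/3310 = 1.08 km.

1.08 km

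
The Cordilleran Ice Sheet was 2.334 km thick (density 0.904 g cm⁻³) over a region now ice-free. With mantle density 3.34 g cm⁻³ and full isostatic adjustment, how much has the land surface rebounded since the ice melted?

Removing the load lets mantle flow back in; uplift u satisfies ρ_ice t = ρ_m u.
u = t ρ_ice/ρ_m = 2.334 km × 0.904/3.34 = 0.632 km.

0.632 km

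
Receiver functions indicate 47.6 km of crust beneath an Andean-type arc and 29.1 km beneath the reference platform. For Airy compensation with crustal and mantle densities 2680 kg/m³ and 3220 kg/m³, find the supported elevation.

Excess crust Δ = 47.6 km − 29.1 km = 18.5 km, split between elevation h and root r with h + r = Δ.
Airy balance ρ_c h = (ρ_m − ρ_c) r gives r = h ρ_c/(ρ_m − ρ_c), so h (1 + ρ_c/(ρ_m − ρ_c)) = Δ, i.e. h = Δ (ρ_m − ρ_c)/ρ_m.
h = 18.5 km × 540/3220 = 3.1 km.

3.1 km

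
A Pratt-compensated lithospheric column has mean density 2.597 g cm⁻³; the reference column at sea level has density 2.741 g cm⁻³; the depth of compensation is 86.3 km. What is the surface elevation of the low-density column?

4.79 km

ρ_ref D = ρ (D + h) → h = D (ρ_ref − ρ)/ρ.
h = 86.3 km × (2.741 − 2.597)/2.597 = 4.79 km.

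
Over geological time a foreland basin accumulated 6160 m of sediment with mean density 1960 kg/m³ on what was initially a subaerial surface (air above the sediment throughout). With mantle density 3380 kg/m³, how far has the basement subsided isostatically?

3570 m

Subaerial load: s = t ρ_sed / ρ_m = 6160 m × 1960/3380 = 3570 m.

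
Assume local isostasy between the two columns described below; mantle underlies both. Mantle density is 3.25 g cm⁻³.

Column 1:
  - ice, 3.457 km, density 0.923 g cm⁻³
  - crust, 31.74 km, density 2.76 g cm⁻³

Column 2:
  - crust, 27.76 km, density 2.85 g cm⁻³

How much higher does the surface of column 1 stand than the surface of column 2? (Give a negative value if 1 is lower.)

For any compensation level in the mantle, the mantle terms cancel and isostasy reduces to e = (Σt_1 − Σt_2) − (Σ(ρt)_1 − Σ(ρt)_2) / ρ_m.
Σt_1 = 35.197 km; Σt_2 = 27.76 km; Σ(ρt)_1 = 90.793211; Σ(ρt)_2 = 79.116 (in km·g cm⁻³).
e = (35.197 − 27.76) − (90.793211 − 79.116) / 3.25 = 3.84 km.

3.84 km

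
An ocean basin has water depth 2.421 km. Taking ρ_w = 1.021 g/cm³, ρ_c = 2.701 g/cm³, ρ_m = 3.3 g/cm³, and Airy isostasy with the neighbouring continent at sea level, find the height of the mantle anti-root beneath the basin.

6.79 km

By Archimedes' principle applied to the lithosphere: replacing crust with seawater at the top is compensated by replacing crust with mantle at the base: d (ρ_c − ρ_w) = a (ρ_m − ρ_c).
a = d (ρ_c − ρ_w)/(ρ_m − ρ_c) = 2.421 km × 1.68/0.599 = 6.79 km.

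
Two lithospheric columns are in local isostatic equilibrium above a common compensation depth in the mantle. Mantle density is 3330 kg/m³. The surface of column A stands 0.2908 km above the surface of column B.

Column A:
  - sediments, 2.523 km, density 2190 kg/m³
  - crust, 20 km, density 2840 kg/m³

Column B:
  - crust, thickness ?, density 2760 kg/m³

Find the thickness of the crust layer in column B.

Take the compensation level at the base of the deeper column (depth z_c below the surface of column A) and equate Σ ρ_i t_i down to z_c; mantle fills any gap and the z_c terms cancel.
Column A: 2.523×2190 + 20×2840 + (z_c − 22.523)×3330
Column B: 0.2908×0 + x×2760 + (z_c − 0.2908 − 0 − x)×3330
The z_c×3330 term appears on both sides and cancels. Collect the known terms of each column as K = Σ(ρt)_known − 3330 × (depth of known layers): K_A = 62325.37 − 3330×22.523 = −12676.22; K_B = 0 − 3330×(0.2908 + 0) = −968.364.
Balance: K_A = K_B − x×(3330 − 2760), so x = (K_B − K_A)/(3330 − 2760) = 11707.9/570 = 20.5 km.

20.5 km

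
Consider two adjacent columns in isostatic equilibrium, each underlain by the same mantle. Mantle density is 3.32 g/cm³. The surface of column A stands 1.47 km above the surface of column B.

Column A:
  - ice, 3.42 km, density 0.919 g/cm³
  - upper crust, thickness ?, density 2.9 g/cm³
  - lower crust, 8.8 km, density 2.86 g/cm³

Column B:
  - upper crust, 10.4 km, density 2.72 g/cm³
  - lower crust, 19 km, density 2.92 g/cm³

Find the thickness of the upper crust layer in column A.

15.4 km

Take the compensation level at the base of the deeper column (depth z_c below the surface of column A) and equate Σ ρ_i t_i down to z_c; mantle fills any gap and the z_c terms cancel.
Column A: 3.42×0.919 + x×2.9 + 8.8×2.86 + (z_c − 12.22 − x)×3.32
Column B: 1.47×0 + 10.4×2.72 + 19×2.92 + (z_c − 1.47 − 29.4)×3.32
The z_c×3.32 term appears on both sides and cancels. Collect the known terms of each column as K = Σ(ρt)_known − 3.32 × (depth of known layers): K_A = 28.31098 − 3.32×12.22 = −12.25942; K_B = 83.768 − 3.32×(1.47 + 29.4) = −18.7204.
Balance: K_A − x×(3.32 − 2.9) = K_B, so x = (K_A − K_B)/(3.32 − 2.9) = 6.46098/0.42 = 15.4 km.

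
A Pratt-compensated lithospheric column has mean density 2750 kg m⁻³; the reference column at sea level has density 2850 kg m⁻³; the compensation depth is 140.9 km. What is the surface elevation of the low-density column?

ρ_ref D = ρ (D + h) → h = D (ρ_ref − ρ)/ρ.
h = 140.9 km × (2850 − 2750)/2750 = 5.12 km.

5.12 km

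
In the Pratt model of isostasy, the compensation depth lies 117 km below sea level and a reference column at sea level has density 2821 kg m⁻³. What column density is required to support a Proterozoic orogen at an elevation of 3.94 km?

2730 kg m⁻³

Pratt balance: ρ_ref D = ρ (D + h).
ρ = ρ_ref D/(D + h) = 2821 × 117 km/(117 km + 3.94 km) = 2730 kg m⁻³.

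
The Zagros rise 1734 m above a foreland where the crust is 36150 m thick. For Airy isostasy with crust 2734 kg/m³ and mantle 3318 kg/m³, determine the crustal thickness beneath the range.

Root depth r = h ρ_c / (ρ_m − ρ_c) = 1734 m × 2734 / 584 = 8118 m.
Total thickness = T + h + r = 36150 m + 1734 m + 8118 m = 46000 m.

46000 m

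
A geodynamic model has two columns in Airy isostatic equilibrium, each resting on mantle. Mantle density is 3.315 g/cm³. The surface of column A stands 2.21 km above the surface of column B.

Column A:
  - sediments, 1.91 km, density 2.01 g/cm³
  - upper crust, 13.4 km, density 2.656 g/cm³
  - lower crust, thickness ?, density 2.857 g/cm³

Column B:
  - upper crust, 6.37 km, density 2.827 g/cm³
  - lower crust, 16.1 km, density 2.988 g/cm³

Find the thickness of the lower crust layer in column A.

9.56 km

Take the compensation level at the base of the deeper column (depth z_c below the surface of column A) and equate Σ ρ_i t_i down to z_c; mantle fills any gap and the z_c terms cancel.
Column A: 1.91×2.01 + 13.4×2.656 + x×2.857 + (z_c − 15.31 − x)×3.315
Column B: 2.21×0 + 6.37×2.827 + 16.1×2.988 + (z_c − 2.21 − 22.47)×3.315
The z_c×3.315 term appears on both sides and cancels. Collect the known terms of each column as K = Σ(ρt)_known − 3.315 × (depth of known layers): K_A = 39.4295 − 3.315×15.31 = −11.32315; K_B = 66.11479 − 3.315×(2.21 + 22.47) = −15.69941.
Balance: K_A − x×(3.315 − 2.857) = K_B, so x = (K_A − K_B)/(3.315 − 2.857) = 4.37626/0.458 = 9.56 km.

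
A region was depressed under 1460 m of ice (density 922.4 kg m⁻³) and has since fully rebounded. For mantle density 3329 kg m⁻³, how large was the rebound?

405 m

Removing the load lets mantle flow back in; uplift u satisfies ρ_ice t = ρ_m u.
u = t ρ_ice/ρ_m = 1460 m × 922.4/3329 = 405 m.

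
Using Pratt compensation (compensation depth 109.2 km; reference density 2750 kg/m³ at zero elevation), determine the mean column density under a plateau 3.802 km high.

Pratt balance: ρ_ref D = ρ (D + h).
ρ = ρ_ref D/(D + h) = 2750 × 109.2 km/(109.2 km + 3.802 km) = 2660 kg/m³.

2660 kg/m³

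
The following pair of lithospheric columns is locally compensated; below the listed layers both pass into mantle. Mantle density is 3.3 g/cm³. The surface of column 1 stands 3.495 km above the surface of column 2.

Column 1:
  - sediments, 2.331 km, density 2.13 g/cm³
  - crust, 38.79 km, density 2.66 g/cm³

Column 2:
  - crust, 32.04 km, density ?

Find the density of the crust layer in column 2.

2.8 g/cm³

Take the compensation level at the base of the deeper column (depth z_c below the surface of column 1) and equate Σ ρ_i t_i down to z_c; mantle fills any gap and the z_c terms cancel.
Column 1: 2.331×2.13 + 38.79×2.66 + (z_c − 41.121)×3.3
Column 2: 3.495×0 + 32.04×ρ + (z_c − 3.495 − 32.04)×3.3
The z_c×3.3 term appears on both sides and cancels. Collect the known terms of each column as K = Σ(ρt)_known − 3.3 × (depth of known layers): K_1 = 108.14643 − 3.3×41.121 = −27.55287; K_2 = 0 − 3.3×(3.495 + 32.04) = −117.2655.
Balance: K_1 = K_2 + 32.04×ρ, so ρ = (K_1 − K_2)/32.04 = 89.7126/32.04 = 2.8 g/cm³.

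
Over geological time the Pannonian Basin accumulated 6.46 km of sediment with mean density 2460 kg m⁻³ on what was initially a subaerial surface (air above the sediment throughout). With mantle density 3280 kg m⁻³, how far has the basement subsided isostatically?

Subaerial load: s = t ρ_sed / ρ_m = 6.46 km × 2460/3280 = 4.84 km.

4.84 km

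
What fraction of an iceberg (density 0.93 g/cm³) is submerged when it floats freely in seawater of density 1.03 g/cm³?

0.903

Submerged fraction = ρ_obj/ρ_fluid = 0.93/1.03 = 0.903.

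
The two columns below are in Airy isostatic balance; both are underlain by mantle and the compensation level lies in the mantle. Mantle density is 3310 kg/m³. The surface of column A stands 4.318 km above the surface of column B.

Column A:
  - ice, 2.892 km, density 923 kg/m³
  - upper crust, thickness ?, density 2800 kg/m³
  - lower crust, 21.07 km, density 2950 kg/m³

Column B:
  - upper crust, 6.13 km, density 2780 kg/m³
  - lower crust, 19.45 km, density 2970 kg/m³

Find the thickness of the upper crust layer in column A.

19 km

Take the compensation level at the base of the deeper column (depth z_c below the surface of column A) and equate Σ ρ_i t_i down to z_c; mantle fills any gap and the z_c terms cancel.
Column A: 2.892×923 + x×2800 + 21.07×2950 + (z_c − 23.962 − x)×3310
Column B: 4.318×0 + 6.13×2780 + 19.45×2970 + (z_c − 4.318 − 25.58)×3310
The z_c×3310 term appears on both sides and cancels. Collect the known terms of each column as K = Σ(ρt)_known − 3310 × (depth of known layers): K_A = 64825.816 − 3310×23.962 = −14488.404; K_B = 74807.9 − 3310×(4.318 + 25.58) = −24154.48.
Balance: K_A − x×(3310 − 2800) = K_B, so x = (K_A − K_B)/(3310 − 2800) = 9666.08/510 = 19 km.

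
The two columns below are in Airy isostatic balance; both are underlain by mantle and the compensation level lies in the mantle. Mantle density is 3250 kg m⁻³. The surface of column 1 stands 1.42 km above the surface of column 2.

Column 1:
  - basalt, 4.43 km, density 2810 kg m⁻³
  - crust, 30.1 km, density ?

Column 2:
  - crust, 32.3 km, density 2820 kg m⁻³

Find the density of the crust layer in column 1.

2700 kg m⁻³

Take the compensation level at the base of the deeper column (depth z_c below the surface of column 1) and equate Σ ρ_i t_i down to z_c; mantle fills any gap and the z_c terms cancel.
Column 1: 4.43×2810 + 30.1×ρ + (z_c − 34.53)×3250
Column 2: 1.42×0 + 32.3×2820 + (z_c − 1.42 − 32.3)×3250
The z_c×3250 term appears on both sides and cancels. Collect the known terms of each column as K = Σ(ρt)_known − 3250 × (depth of known layers): K_1 = 12448.3 − 3250×34.53 = −99774.2; K_2 = 91086 − 3250×(1.42 + 32.3) = −18504.
Balance: K_1 + 30.1×ρ = K_2, so ρ = (K_2 − K_1)/30.1 = 81270.2/30.1 = 2700 kg m⁻³.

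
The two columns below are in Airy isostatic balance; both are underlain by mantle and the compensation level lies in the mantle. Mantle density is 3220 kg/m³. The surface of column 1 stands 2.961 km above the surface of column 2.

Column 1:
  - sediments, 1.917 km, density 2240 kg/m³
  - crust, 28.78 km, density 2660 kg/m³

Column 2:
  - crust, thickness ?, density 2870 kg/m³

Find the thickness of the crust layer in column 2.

Take the compensation level at the base of the deeper column (depth z_c below the surface of column 1) and equate Σ ρ_i t_i down to z_c; mantle fills any gap and the z_c terms cancel.
Column 1: 1.917×2240 + 28.78×2660 + (z_c − 30.697)×3220
Column 2: 2.961×0 + x×2870 + (z_c − 2.961 − 0 − x)×3220
The z_c×3220 term appears on both sides and cancels. Collect the known terms of each column as K = Σ(ρt)_known − 3220 × (depth of known layers): K_1 = 80848.88 − 3220×30.697 = −17995.46; K_2 = 0 − 3220×(2.961 + 0) = −9534.42.
Balance: K_1 = K_2 − x×(3220 − 2870), so x = (K_2 − K_1)/(3220 − 2870) = 8461.04/350 = 24.2 km.

24.2 km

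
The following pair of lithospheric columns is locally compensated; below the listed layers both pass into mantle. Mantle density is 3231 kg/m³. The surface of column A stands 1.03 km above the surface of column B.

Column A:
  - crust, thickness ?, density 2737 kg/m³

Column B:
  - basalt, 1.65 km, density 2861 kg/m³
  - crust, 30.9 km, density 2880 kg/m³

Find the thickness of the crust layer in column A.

29.9 km

Take the compensation level at the base of the deeper column (depth z_c below the surface of column A) and equate Σ ρ_i t_i down to z_c; mantle fills any gap and the z_c terms cancel.
Column A: x×2737 + (z_c − 0 − x)×3231
Column B: 1.03×0 + 1.65×2861 + 30.9×2880 + (z_c − 1.03 − 32.55)×3231
The z_c×3231 term appears on both sides and cancels. Collect the known terms of each column as K = Σ(ρt)_known − 3231 × (depth of known layers): K_A = 0 − 3231×0 = 0; K_B = 93712.65 − 3231×(1.03 + 32.55) = −14784.33.
Balance: K_A − x×(3231 − 2737) = K_B, so x = (K_A − K_B)/(3231 − 2737) = 14784.3/494 = 29.9 km.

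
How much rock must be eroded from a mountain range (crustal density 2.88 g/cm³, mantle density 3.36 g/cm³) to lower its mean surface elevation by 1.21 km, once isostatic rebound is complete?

Net drop Δ = e − u = e − e ρ_c/ρ_m = e (ρ_m − ρ_c)/ρ_m.
e = Δ ρ_m/(ρ_m − ρ_c) = 1.21 km × 3.36/0.48 = 8.47 km.

8.47 km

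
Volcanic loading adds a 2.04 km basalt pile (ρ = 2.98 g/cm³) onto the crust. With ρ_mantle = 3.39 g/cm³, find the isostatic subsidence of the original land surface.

Subaerial loading: s = t ρ_load / ρ_m.
s = 2.04 km × 2.98/3.39 = 1.79 km.

1.79 km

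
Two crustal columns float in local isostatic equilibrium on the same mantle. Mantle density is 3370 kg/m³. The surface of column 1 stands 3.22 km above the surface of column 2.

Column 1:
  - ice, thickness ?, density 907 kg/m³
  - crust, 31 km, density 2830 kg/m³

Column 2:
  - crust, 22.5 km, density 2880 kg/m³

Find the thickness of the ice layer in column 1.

Take the compensation level at the base of the deeper column (depth z_c below the surface of column 1) and equate Σ ρ_i t_i down to z_c; mantle fills any gap and the z_c terms cancel.
Column 1: x×907 + 31×2830 + (z_c − 31 − x)×3370
Column 2: 3.22×0 + 22.5×2880 + (z_c − 3.22 − 22.5)×3370
The z_c×3370 term appears on both sides and cancels. Collect the known terms of each column as K = Σ(ρt)_known − 3370 × (depth of known layers): K_1 = 87730 − 3370×31 = −16740; K_2 = 64800 − 3370×(3.22 + 22.5) = −21876.4.
Balance: K_1 − x×(3370 − 907) = K_2, so x = (K_1 − K_2)/(3370 − 907) = 5136.4/2463 = 2.09 km.

2.09 km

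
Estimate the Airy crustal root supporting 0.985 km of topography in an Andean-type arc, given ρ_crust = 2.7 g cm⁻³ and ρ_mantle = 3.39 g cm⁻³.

3.85 km

By Archimedes' principle applied to the lithosphere: the weight of the topography is balanced by the buoyancy of the root, ρ_c h = (ρ_m − ρ_c) r.
r = h · ρ_c / (ρ_m − ρ_c) = 0.985 km × 2.7 / (3.39 − 2.7) = 3.85 km.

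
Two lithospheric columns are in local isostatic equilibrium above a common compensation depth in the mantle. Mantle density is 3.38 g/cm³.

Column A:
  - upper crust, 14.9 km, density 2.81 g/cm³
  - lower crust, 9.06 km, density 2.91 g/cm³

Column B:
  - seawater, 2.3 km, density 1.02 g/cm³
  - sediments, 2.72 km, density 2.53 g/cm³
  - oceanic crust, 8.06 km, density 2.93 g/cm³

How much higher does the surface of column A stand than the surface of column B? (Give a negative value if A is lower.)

For any compensation level in the mantle, the mantle terms cancel and isostasy reduces to e = (Σt_A − Σt_B) − (Σ(ρt)_A − Σ(ρt)_B) / ρ_m.
Σt_A = 23.96 km; Σt_B = 13.08 km; Σ(ρt)_A = 68.2336; Σ(ρt)_B = 32.8434 (in km·g/cm³).
e = (23.96 − 13.08) − (68.2336 − 32.8434) / 3.38 = 0.41 km.

0.41 km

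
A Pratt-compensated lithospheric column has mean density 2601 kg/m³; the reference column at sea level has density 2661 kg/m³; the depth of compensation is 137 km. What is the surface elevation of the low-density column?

ρ_ref D = ρ (D + h) → h = D (ρ_ref − ρ)/ρ.
h = 137 km × (2661 − 2601)/2601 = 3.16 km.

3.16 km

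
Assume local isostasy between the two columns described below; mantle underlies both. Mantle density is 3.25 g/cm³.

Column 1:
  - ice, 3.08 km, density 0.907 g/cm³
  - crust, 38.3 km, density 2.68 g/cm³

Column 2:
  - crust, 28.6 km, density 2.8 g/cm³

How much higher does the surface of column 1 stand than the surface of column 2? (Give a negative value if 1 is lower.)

For any compensation level in the mantle, the mantle terms cancel and isostasy reduces to e = (Σt_1 − Σt_2) − (Σ(ρt)_1 − Σ(ρt)_2) / ρ_m.
Σt_1 = 41.38 km; Σt_2 = 28.6 km; Σ(ρt)_1 = 105.43756; Σ(ρt)_2 = 80.08 (in km·g/cm³).
e = (41.38 − 28.6) − (105.43756 − 80.08) / 3.25 = 4.98 km.

4.98 km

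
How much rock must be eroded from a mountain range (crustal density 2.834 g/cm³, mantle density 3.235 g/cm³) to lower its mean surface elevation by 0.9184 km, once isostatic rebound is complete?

Net drop Δ = e − u = e − e ρ_c/ρ_m = e (ρ_m − ρ_c)/ρ_m.
e = Δ ρ_m/(ρ_m − ρ_c) = 0.9184 km × 3.235/0.401 = 7.41 km.

7.41 km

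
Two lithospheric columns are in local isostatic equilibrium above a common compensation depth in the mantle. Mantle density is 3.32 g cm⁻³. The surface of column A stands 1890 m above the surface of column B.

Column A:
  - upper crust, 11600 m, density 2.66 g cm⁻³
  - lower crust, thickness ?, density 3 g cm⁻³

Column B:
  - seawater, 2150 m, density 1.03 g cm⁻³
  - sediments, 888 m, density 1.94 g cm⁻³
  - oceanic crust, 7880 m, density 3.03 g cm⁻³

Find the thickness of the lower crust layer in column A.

22000 m

Take the compensation level at the base of the deeper column (depth z_c below the surface of column A) and equate Σ ρ_i t_i down to z_c; mantle fills any gap and the z_c terms cancel.
Column A: 11600×2.66 + x×3 + (z_c − 11600 − x)×3.32
Column B: 1890×0 + 2150×1.03 + 888×1.94 + 7880×3.03 + (z_c − 1890 − 10918)×3.32
The z_c×3.32 term appears on both sides and cancels. Collect the known terms of each column as K = Σ(ρt)_known − 3.32 × (depth of known layers): K_A = 30856 − 3.32×11600 = −7656; K_B = 27813.62 − 3.32×(1890 + 10918) = −14708.94.
Balance: K_A − x×(3.32 − 3) = K_B, so x = (K_A − K_B)/(3.32 − 3) = 7052.94/0.32 = 22000 m.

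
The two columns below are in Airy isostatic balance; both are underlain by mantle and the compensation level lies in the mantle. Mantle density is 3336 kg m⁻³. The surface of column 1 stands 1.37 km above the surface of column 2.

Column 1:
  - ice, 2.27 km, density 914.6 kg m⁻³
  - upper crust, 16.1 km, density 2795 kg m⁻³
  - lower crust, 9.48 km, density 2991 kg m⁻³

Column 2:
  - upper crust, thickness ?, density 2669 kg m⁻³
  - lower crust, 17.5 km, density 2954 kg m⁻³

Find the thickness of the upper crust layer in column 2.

Take the compensation level at the base of the deeper column (depth z_c below the surface of column 1) and equate Σ ρ_i t_i down to z_c; mantle fills any gap and the z_c terms cancel.
Column 1: 2.27×914.6 + 16.1×2795 + 9.48×2991 + (z_c − 27.85)×3336
Column 2: 1.37×0 + x×2669 + 17.5×2954 + (z_c − 1.37 − 17.5 − x)×3336
The z_c×3336 term appears on both sides and cancels. Collect the known terms of each column as K = Σ(ρt)_known − 3336 × (depth of known layers): K_1 = 75430.322 − 3336×27.85 = −17477.278; K_2 = 51695 − 3336×(1.37 + 17.5) = −11255.32.
Balance: K_1 = K_2 − x×(3336 − 2669), so x = (K_2 − K_1)/(3336 − 2669) = 6221.96/667 = 9.33 km.

9.33 km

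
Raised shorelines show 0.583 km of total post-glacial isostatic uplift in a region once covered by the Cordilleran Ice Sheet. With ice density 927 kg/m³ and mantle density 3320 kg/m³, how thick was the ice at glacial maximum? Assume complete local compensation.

2.09 km

u = t ρ_ice/ρ_m → t = u ρ_m/ρ_ice = 0.583 km × 3320/927 = 2.09 km.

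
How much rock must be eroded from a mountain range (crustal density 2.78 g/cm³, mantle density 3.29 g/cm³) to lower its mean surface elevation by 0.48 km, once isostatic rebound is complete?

Net drop Δ = e − u = e − e ρ_c/ρ_m = e (ρ_m − ρ_c)/ρ_m.
e = Δ ρ_m/(ρ_m − ρ_c) = 0.48 km × 3.29/0.51 = 3.1 km.

3.1 km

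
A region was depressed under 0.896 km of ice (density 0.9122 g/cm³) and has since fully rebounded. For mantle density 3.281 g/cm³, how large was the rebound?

0.249 km

Removing the load lets mantle flow back in; uplift u satisfies ρ_ice t = ρ_m u.
u = t ρ_ice/ρ_m = 0.896 km × 0.9122/3.281 = 0.249 km.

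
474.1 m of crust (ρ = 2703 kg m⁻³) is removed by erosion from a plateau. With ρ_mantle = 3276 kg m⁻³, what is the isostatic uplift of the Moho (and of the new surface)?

391 m

Unloading: uplift u = e ρ_c/ρ_m = 474.1 m × 2703/3276 = 391 m.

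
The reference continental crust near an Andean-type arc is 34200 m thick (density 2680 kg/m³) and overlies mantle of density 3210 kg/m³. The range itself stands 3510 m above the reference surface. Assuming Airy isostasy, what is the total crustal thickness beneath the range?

55500 m

Root depth r = h ρ_c / (ρ_m − ρ_c) = 3510 m × 2680 / 530 = 17750 m.
Total thickness = T + h + r = 34200 m + 3510 m + 17750 m = 55500 m.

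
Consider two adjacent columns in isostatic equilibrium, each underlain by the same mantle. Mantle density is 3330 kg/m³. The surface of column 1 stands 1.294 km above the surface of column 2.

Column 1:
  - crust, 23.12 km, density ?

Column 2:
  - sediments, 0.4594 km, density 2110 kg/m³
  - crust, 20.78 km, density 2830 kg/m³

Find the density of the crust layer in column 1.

2670 kg/m³

Take the compensation level at the base of the deeper column (depth z_c below the surface of column 1) and equate Σ ρ_i t_i down to z_c; mantle fills any gap and the z_c terms cancel.
Column 1: 23.12×ρ + (z_c − 23.12)×3330
Column 2: 1.294×0 + 0.4594×2110 + 20.78×2830 + (z_c − 1.294 − 21.2394)×3330
The z_c×3330 term appears on both sides and cancels. Collect the known terms of each column as K = Σ(ρt)_known − 3330 × (depth of known layers): K_1 = 0 − 3330×23.12 = −76989.6; K_2 = 59776.734 − 3330×(1.294 + 21.2394) = −15259.488.
Balance: K_1 + 23.12×ρ = K_2, so ρ = (K_2 − K_1)/23.12 = 61730.1/23.12 = 2670 kg/m³.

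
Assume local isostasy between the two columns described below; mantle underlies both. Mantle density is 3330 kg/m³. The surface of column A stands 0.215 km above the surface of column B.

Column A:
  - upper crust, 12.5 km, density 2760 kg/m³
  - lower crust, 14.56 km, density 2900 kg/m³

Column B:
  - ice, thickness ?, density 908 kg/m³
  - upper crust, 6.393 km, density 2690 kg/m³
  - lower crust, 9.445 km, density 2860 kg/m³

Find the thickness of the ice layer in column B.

Take the compensation level at the base of the deeper column (depth z_c below the surface of column A) and equate Σ ρ_i t_i down to z_c; mantle fills any gap and the z_c terms cancel.
Column A: 12.5×2760 + 14.56×2900 + (z_c − 27.06)×3330
Column B: 0.215×0 + x×908 + 6.393×2690 + 9.445×2860 + (z_c − 0.215 − 15.838 − x)×3330
The z_c×3330 term appears on both sides and cancels. Collect the known terms of each column as K = Σ(ρt)_known − 3330 × (depth of known layers): K_A = 76724 − 3330×27.06 = −13385.8; K_B = 44209.87 − 3330×(0.215 + 15.838) = −9246.62.
Balance: K_A = K_B − x×(3330 − 908), so x = (K_B − K_A)/(3330 − 908) = 4139.18/2422 = 1.71 km.

1.71 km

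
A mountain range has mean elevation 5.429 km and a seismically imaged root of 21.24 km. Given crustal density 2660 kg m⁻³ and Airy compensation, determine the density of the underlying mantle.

Airy balance: ρ_c h = (ρ_m − ρ_c) r → ρ_m = ρ_c (1 + h/r).
ρ_m = 2660 × (1 + 5.429 km/21.24 km) = 3340 kg m⁻³.

3340 kg m⁻³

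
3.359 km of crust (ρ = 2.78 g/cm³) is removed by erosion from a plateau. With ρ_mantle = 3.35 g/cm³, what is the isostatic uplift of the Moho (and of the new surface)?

Unloading: uplift u = e ρ_c/ρ_m = 3.359 km × 2.78/3.35 = 2.79 km.

2.79 km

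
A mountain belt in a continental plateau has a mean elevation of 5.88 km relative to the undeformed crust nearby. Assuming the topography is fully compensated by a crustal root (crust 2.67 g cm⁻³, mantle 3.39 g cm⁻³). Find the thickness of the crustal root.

Equating mass per unit area of the two columns: the weight of the topography is balanced by the buoyancy of the root, ρ_c h = (ρ_m − ρ_c) r.
r = h · ρ_c / (ρ_m − ρ_c) = 5.88 km × 2.67 / (3.39 − 2.67) = 21.8 km.

21.8 km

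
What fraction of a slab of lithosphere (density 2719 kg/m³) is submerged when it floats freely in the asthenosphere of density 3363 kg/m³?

0.809

Submerged fraction = ρ_obj/ρ_fluid = 2719/3363 = 0.809.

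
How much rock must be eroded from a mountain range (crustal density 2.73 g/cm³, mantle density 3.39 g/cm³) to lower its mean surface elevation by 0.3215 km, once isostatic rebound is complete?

1.65 km

Net drop Δ = e − u = e − e ρ_c/ρ_m = e (ρ_m − ρ_c)/ρ_m.
e = Δ ρ_m/(ρ_m − ρ_c) = 0.3215 km × 3.39/0.66 = 1.65 km.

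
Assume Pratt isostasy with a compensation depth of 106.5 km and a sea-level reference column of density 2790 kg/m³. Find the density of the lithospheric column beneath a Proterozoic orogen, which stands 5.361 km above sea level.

2660 kg/m³

Pratt balance: ρ_ref D = ρ (D + h).
ρ = ρ_ref D/(D + h) = 2790 × 106.5 km/(106.5 km + 5.361 km) = 2660 kg/m³.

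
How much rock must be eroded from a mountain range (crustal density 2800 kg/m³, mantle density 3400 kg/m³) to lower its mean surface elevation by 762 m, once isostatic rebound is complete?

Net drop Δ = e − u = e − e ρ_c/ρ_m = e (ρ_m − ρ_c)/ρ_m.
e = Δ ρ_m/(ρ_m − ρ_c) = 762 m × 3400/600 = 4320 m.

4320 m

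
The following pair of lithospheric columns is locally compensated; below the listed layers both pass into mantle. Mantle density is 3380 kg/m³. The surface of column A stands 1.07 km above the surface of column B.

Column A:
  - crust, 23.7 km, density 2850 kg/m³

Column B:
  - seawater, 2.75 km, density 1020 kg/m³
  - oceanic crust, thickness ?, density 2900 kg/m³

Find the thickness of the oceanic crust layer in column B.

Take the compensation level at the base of the deeper column (depth z_c below the surface of column A) and equate Σ ρ_i t_i down to z_c; mantle fills any gap and the z_c terms cancel.
Column A: 23.7×2850 + (z_c − 23.7)×3380
Column B: 1.07×0 + 2.75×1020 + x×2900 + (z_c − 1.07 − 2.75 − x)×3380
The z_c×3380 term appears on both sides and cancels. Collect the known terms of each column as K = Σ(ρt)_known − 3380 × (depth of known layers): K_A = 67545 − 3380×23.7 = −12561; K_B = 2805 − 3380×(1.07 + 2.75) = −10106.6.
Balance: K_A = K_B − x×(3380 − 2900), so x = (K_B − K_A)/(3380 − 2900) = 2454.4/480 = 5.11 km.

5.11 km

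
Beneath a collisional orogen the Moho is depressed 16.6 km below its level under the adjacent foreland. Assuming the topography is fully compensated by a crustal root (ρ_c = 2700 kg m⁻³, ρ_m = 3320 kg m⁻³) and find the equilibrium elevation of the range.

3.81 km

Equating mass per unit area of the two columns: ρ_c h = (ρ_m − ρ_c) r.
h = r (ρ_m − ρ_c) / ρ_c = 16.6 km × (3320 − 2700) / 2700 = 3.81 km.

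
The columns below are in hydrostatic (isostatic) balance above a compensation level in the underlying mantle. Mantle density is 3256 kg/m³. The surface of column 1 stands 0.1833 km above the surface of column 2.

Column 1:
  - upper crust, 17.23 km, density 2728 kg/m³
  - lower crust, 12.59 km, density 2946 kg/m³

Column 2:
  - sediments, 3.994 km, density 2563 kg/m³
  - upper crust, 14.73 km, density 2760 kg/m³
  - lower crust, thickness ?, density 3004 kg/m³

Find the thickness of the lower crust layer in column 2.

9.24 km

Take the compensation level at the base of the deeper column (depth z_c below the surface of column 1) and equate Σ ρ_i t_i down to z_c; mantle fills any gap and the z_c terms cancel.
Column 1: 17.23×2728 + 12.59×2946 + (z_c − 29.82)×3256
Column 2: 0.1833×0 + 3.994×2563 + 14.73×2760 + x×3004 + (z_c − 0.1833 − 18.724 − x)×3256
The z_c×3256 term appears on both sides and cancels. Collect the known terms of each column as K = Σ(ρt)_known − 3256 × (depth of known layers): K_1 = 84093.58 − 3256×29.82 = −13000.34; K_2 = 50891.422 − 3256×(0.1833 + 18.724) = −10670.7468.
Balance: K_1 = K_2 − x×(3256 − 3004), so x = (K_2 − K_1)/(3256 − 3004) = 2329.59/252 = 9.24 km.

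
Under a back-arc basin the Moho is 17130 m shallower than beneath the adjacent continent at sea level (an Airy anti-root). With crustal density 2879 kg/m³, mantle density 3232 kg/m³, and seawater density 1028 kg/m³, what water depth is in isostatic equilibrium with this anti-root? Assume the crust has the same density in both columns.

3270 m

Replacing a thickness d of crust by seawater at the top must be balanced by replacing crust with mantle at the base: d (ρ_c − ρ_w) = a (ρ_m − ρ_c).
d = a (ρ_m − ρ_c)/(ρ_c − ρ_w) = 17130 m × 353/1851 = 3270 m.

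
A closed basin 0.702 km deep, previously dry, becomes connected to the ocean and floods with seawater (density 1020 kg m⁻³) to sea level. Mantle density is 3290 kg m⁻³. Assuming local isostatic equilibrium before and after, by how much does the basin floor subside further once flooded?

After flooding the water column is d + s deep. Its weight must equal the weight of mantle displaced by the extra subsidence s: (d + s) ρ_w = s ρ_m.
s = d ρ_w / (ρ_m − ρ_w) = 0.702 km × 1020/(3290 − 1020) = 0.315 km.

0.315 km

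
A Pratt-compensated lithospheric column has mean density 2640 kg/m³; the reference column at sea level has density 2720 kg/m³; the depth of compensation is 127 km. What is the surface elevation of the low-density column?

3.85 km

ρ_ref D = ρ (D + h) → h = D (ρ_ref − ρ)/ρ.
h = 127 km × (2720 − 2640)/2640 = 3.85 km.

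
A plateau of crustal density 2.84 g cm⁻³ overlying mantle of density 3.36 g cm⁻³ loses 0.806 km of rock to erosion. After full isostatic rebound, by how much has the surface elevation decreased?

Rebound u = e ρ_c/ρ_m = 0.806 km × 2.84/3.36 = 0.6813 km.
Net surface drop = e − u = 0.806 km − 0.6813 km = e (ρ_m − ρ_c)/ρ_m = 0.125 km.

0.125 km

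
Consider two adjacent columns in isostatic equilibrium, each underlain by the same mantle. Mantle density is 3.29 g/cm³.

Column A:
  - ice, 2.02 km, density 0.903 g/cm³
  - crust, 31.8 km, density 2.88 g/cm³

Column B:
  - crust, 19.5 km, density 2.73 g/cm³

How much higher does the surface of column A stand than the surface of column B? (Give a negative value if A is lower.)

2.11 km

For any compensation level in the mantle, the mantle terms cancel and isostasy reduces to e = (Σt_A − Σt_B) − (Σ(ρt)_A − Σ(ρt)_B) / ρ_m.
Σt_A = 33.82 km; Σt_B = 19.5 km; Σ(ρt)_A = 93.40806; Σ(ρt)_B = 53.235 (in km·g/cm³).
e = (33.82 − 19.5) − (93.40806 − 53.235) / 3.29 = 2.11 km.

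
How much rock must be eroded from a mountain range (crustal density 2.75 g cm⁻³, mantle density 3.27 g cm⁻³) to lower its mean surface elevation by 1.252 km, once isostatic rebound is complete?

7.87 km

Net drop Δ = e − u = e − e ρ_c/ρ_m = e (ρ_m − ρ_c)/ρ_m.
e = Δ ρ_m/(ρ_m − ρ_c) = 1.252 km × 3.27/0.52 = 7.87 km.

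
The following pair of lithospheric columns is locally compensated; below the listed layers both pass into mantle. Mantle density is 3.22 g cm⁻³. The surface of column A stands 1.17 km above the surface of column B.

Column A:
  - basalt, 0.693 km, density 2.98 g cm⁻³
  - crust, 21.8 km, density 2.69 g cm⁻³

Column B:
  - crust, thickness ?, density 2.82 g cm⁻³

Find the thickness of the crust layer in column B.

Take the compensation level at the base of the deeper column (depth z_c below the surface of column A) and equate Σ ρ_i t_i down to z_c; mantle fills any gap and the z_c terms cancel.
Column A: 0.693×2.98 + 21.8×2.69 + (z_c − 22.493)×3.22
Column B: 1.17×0 + x×2.82 + (z_c − 1.17 − 0 − x)×3.22
The z_c×3.22 term appears on both sides and cancels. Collect the known terms of each column as K = Σ(ρt)_known − 3.22 × (depth of known layers): K_A = 60.70714 − 3.22×22.493 = −11.72032; K_B = 0 − 3.22×(1.17 + 0) = −3.7674.
Balance: K_A = K_B − x×(3.22 − 2.82), so x = (K_B − K_A)/(3.22 − 2.82) = 7.95292/0.4 = 19.9 km.

19.9 km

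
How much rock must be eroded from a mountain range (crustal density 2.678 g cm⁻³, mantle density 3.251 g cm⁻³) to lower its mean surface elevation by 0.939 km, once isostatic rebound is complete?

Net drop Δ = e − u = e − e ρ_c/ρ_m = e (ρ_m − ρ_c)/ρ_m.
e = Δ ρ_m/(ρ_m − ρ_c) = 0.939 km × 3.251/0.573 = 5.33 km.

5.33 km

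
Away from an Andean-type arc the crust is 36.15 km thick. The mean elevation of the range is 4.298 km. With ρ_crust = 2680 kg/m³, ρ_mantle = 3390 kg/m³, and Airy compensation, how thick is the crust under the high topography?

Root depth r = h ρ_c / (ρ_m − ρ_c) = 4.298 km × 2680 / 710 = 16.22 km.
Total thickness = T + h + r = 36.15 km + 4.298 km + 16.22 km = 56.7 km.

56.7 km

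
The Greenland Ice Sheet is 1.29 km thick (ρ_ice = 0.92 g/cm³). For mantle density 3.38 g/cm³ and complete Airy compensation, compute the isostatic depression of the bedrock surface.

Balancing pressure at the compensation depth: the ice load ρ_ice t is balanced by mantle displaced below, ρ_m s.
s = t ρ_ice / ρ_m = 1.29 km × 0.92/3.38 = 0.351 km.

0.351 km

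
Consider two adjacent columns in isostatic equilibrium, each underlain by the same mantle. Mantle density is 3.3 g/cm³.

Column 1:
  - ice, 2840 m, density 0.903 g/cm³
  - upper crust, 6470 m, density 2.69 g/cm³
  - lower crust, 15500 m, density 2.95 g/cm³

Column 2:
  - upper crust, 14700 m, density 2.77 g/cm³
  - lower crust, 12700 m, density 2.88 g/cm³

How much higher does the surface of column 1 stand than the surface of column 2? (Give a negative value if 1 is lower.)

For any compensation level in the mantle, the mantle terms cancel and isostasy reduces to e = (Σt_1 − Σt_2) − (Σ(ρt)_1 − Σ(ρt)_2) / ρ_m.
Σt_1 = 24810 m; Σt_2 = 27400 m; Σ(ρt)_1 = 65693.82; Σ(ρt)_2 = 77295 (in m·g/cm³).
e = (24810 − 27400) − (65693.82 − 77295) / 3.3 = 926 m.

926 m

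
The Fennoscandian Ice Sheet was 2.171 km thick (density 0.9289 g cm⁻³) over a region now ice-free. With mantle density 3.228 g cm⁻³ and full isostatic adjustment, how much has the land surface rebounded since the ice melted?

0.625 km

Removing the load lets mantle flow back in; uplift u satisfies ρ_ice t = ρ_m u.
u = t ρ_ice/ρ_m = 2.171 km × 0.9289/3.228 = 0.625 km.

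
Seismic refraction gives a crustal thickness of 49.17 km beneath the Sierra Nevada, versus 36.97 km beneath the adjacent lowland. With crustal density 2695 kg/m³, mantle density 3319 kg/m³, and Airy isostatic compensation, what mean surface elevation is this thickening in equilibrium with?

Excess crust Δ = 49.17 km − 36.97 km = 12.2 km, split between elevation h and root r with h + r = Δ.
Airy balance ρ_c h = (ρ_m − ρ_c) r gives r = h ρ_c/(ρ_m − ρ_c), so h (1 + ρ_c/(ρ_m − ρ_c)) = Δ, i.e. h = Δ (ρ_m − ρ_c)/ρ_m.
h = 12.2 km × 624/3319 = 2.29 km.

2.29 km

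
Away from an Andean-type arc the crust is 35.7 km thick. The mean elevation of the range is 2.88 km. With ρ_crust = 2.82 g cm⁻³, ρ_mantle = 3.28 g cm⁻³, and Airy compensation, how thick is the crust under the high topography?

56.2 km

Root depth r = h ρ_c / (ρ_m − ρ_c) = 2.88 km × 2.82 / 0.46 = 17.66 km.
Total thickness = T + h + r = 35.7 km + 2.88 km + 17.66 km = 56.2 km.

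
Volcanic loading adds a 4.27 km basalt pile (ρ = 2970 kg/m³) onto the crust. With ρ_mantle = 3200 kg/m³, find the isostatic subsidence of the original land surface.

Subaerial loading: s = t ρ_load / ρ_m.
s = 4.27 km × 2970/3200 = 3.96 km.

3.96 km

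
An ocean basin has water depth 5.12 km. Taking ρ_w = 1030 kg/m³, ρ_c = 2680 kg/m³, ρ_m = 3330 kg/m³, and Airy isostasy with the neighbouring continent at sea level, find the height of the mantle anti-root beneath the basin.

13 km

By Archimedes' principle applied to the lithosphere: replacing crust with seawater at the top is compensated by replacing crust with mantle at the base: d (ρ_c − ρ_w) = a (ρ_m − ρ_c).
a = d (ρ_c − ρ_w)/(ρ_m − ρ_c) = 5.12 km × 1650/650 = 13 km.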